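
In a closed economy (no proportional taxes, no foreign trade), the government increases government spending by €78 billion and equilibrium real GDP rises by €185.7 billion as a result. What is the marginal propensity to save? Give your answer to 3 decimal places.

Implied spending multiplier k = ΔY/ΔG = 185.7/78 ≈ 2.3808.
Since k = 1/(1 − MPC), MPC = 1 − 1/k = 1 − ΔG/ΔY = 1 − 78/185.7 ≈ 0.580.
MPS = 1 − MPC = 0.420.

0.420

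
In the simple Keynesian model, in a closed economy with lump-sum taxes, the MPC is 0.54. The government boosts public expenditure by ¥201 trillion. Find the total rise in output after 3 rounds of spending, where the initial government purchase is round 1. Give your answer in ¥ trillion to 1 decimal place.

¥368.2 trillion

Round 1 adds ΔG = ¥201 trillion; each later round is MPC = 0.54 times the previous.
After 3 rounds: 201 + 108.54 + 58.6116 = ΔG·(1 − c^3)/(1 − c) = 201 × (1 − 0.157464)/0.46 ≈ ¥368.2 trillion.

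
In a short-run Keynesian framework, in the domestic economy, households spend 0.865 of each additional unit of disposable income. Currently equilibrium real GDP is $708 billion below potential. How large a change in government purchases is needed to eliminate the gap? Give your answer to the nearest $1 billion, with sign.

+$96 billion

Spending multiplier = 1/(1 − MPC) = 1/(1 − 0.865) = 1/0.135 ≈ 7.407.
Need ΔY = +$708 billion, so ΔG = ΔY/k = (+$708 billion) × 0.135 ≈ +$96 billion.
The government should increase government purchases by $96 billion.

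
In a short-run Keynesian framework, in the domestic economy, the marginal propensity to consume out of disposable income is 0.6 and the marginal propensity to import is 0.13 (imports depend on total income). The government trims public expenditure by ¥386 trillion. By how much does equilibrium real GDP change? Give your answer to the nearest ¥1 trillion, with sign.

−¥728 trillion

Government-spending multiplier = 1/(1 − c + m) = 1/(1 − 0.6 + 0.13) = 1/0.53 ≈ 1.887.
ΔY = k × ΔG = (−¥386 trillion) / 0.53 ≈ −¥728 trillion.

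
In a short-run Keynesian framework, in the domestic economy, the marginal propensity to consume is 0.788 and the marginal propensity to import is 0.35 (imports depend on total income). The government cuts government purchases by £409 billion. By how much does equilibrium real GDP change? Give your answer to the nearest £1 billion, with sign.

−£728 billion

Government-spending multiplier = 1/(1 − c + m) = 1/(1 − 0.788 + 0.35) = 1/0.562 ≈ 1.779.
ΔY = k × ΔG = (−£409 billion) / 0.562 ≈ −£728 billion.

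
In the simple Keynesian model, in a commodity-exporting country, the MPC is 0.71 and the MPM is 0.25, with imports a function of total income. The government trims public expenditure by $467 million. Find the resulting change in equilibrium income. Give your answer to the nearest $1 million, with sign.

Spending multiplier = 1/(1 − c + m) = 1/(1 − 0.71 + 0.25) = 1/0.54 ≈ 1.852.
ΔY = k × ΔG = (−$467 million) / 0.54 ≈ −$865 million.

−$865 million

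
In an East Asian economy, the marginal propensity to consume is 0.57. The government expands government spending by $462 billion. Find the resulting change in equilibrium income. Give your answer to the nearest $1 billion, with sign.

+$1,074 billion

Spending multiplier = 1/(1 − MPC) = 1/(1 − 0.57) = 1/0.43 ≈ 2.326.
ΔY = k × ΔG = (+$462 billion) / 0.43 ≈ +$1,074 billion.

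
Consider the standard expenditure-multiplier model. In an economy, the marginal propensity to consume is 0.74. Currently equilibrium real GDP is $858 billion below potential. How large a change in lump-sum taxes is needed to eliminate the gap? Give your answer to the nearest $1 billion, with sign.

−$301 billion

Spending multiplier = 1/(1 − MPC) = 1/(1 − 0.74) = 1/0.26 ≈ 3.846.
Tax multiplier = −c·k = −0.74/0.26 ≈ −2.846. Need ΔY = +$858 billion, so ΔT = ΔY/(−c·k) = −(+$858 billion) × 0.26 / 0.74 ≈ −$301 billion.
The government should cut lump-sum taxes by $301 billion.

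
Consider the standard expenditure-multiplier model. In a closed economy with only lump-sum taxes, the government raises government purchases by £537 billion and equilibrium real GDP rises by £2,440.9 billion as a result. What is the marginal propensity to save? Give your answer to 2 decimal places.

Implied spending multiplier k = ΔY/ΔG = 2,440.9/537 ≈ 4.5454.
Since k = 1/(1 − MPC), MPC = 1 − 1/k = 1 − ΔG/ΔY = 1 − 537/2,440.9 ≈ 0.78.
MPS = 1 − MPC = 0.22.

0.22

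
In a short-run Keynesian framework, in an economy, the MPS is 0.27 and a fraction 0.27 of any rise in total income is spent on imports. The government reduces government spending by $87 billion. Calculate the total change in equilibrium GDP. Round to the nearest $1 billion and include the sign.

MPC = 1 − MPS = 1 − 0.27 = 0.73.
Expenditure multiplier = 1/(1 − c + m) = 1/(1 − 0.73 + 0.27) = 1/0.54 ≈ 1.852.
ΔY = k × ΔG = (−$87 billion) / 0.54 ≈ −$161 billion.

−$161 billion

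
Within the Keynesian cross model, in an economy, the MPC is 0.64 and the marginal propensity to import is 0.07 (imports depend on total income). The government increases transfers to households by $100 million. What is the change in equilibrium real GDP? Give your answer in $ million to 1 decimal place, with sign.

+$148.8 million

The transfer change shifts disposable income by +$100 million, so first-round consumption changes by c·ΔTR = 0.64 × (+$100 million) = +$64 million.
Expenditure multiplier = 1/(1 − c + m) = 1/(1 − 0.64 + 0.07) = 1/0.43 ≈ 2.326.
The transfer multiplier is c × k ≈ 1.488, so ΔY = k × (c·ΔTR) = (+$64 million) / 0.43 ≈ +$148.8 million.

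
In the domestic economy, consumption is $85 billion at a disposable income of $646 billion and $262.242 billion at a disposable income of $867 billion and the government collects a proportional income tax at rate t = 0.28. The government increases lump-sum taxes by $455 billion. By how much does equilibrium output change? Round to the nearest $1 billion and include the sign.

−$864 billion

MPC = ΔC/ΔYd = (262.242 − 85)/(867 − 646) = 177.242/221 = 0.802.
A lump-sum tax change of +$455 billion shifts disposable income by −$455 billion; first-round consumption changes by −c × ΔT = −0.802 × (+$455 billion) = −$364.91 billion.
Expenditure multiplier = 1/(1 − c(1−t)) = 1/(1 − 0.802×0.72) = 1/0.42256 ≈ 2.367.
The tax multiplier is −c × k ≈ −1.898, so ΔY = k × (−c·ΔT) = (−$364.91 billion) / 0.42256 ≈ −$864 billion.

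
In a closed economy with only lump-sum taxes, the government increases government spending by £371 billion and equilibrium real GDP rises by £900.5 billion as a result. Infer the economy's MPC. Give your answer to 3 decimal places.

0.588

Implied spending multiplier k = ΔY/ΔG = 900.5/371 ≈ 2.4272.
Since k = 1/(1 − MPC), MPC = 1 − 1/k = 1 − ΔG/ΔY = 1 − 371/900.5 ≈ 0.588.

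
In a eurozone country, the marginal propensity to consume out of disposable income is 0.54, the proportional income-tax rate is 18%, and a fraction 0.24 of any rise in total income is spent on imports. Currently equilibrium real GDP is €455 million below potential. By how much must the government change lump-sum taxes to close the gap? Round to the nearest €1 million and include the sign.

−€672 million

Spending multiplier = 1/(1 − c(1−t) + m) = 1/(1 − 0.54×0.82 + 0.24) = 1/0.7972 ≈ 1.254.
Tax multiplier = −c·k = −0.54/0.7972 ≈ −0.677. Need ΔY = +€455 million, so ΔT = ΔY/(−c·k) = −(+€455 million) × 0.7972 / 0.54 ≈ −€672 million.
The government should cut lump-sum taxes by €672 million.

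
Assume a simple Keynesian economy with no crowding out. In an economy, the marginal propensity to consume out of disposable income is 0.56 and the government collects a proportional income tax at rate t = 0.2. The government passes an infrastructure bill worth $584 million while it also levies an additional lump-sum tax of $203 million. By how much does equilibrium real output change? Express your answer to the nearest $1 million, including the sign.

+$852 million

Expenditure multiplier = 1/(1 − c(1−t)) = 1/(1 − 0.56×0.8) = 1/0.552 ≈ 1.812.
ΔG contributes k·ΔG = (+$584 million) / 0.552 ≈ +$1,058 million.
ΔT of +$203 million changes first-round spending by −c·ΔT = −$113.68 million, contributing k·(−c·ΔT) = (−$113.68 million) / 0.552 ≈ −$205.9 million.
Net ΔY = k(ΔG − c·ΔT) = (+$470.32 million) / 0.552 ≈ +$852 million.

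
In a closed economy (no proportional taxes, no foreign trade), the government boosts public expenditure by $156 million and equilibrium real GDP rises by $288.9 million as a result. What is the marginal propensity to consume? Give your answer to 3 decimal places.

0.460

Implied spending multiplier k = ΔY/ΔG = 288.9/156 ≈ 1.8519.
Since k = 1/(1 − MPC), MPC = 1 − 1/k = 1 − ΔG/ΔY = 1 − 156/288.9 ≈ 0.460.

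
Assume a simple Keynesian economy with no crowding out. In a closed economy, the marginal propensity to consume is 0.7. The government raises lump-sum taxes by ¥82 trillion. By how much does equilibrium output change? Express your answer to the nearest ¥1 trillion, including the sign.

A lump-sum tax change of +¥82 trillion shifts disposable income by −¥82 trillion; first-round consumption changes by −c × ΔT = −0.7 × (+¥82 trillion) = −¥57.4 trillion.
Expenditure multiplier = 1/(1 − MPC) = 1/(1 − 0.7) = 1/0.3 ≈ 3.333.
The tax multiplier is −c × k ≈ −2.333, so ΔY = k × (−c·ΔT) = (−¥57.4 trillion) / 0.3 ≈ −¥191 trillion.

−¥191 trillion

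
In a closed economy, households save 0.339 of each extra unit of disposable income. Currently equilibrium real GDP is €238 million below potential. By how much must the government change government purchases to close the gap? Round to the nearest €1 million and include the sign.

MPC = 1 − MPS = 1 − 0.339 = 0.661.
Spending multiplier = 1/(1 − MPC) = 1/(1 − 0.661) = 1/0.339 ≈ 2.95.
Need ΔY = +€238 million, so ΔG = ΔY/k = (+€238 million) × 0.339 ≈ +€81 million.
The government should increase government purchases by €81 million.

+€81 million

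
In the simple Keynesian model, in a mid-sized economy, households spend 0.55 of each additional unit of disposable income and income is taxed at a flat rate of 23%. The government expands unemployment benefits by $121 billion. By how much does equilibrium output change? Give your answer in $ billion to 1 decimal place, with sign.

The transfer change shifts disposable income by +$121 billion, so first-round consumption changes by c·ΔTR = 0.55 × (+$121 billion) = +$66.55 billion.
Expenditure multiplier = 1/(1 − c(1−t)) = 1/(1 − 0.55×0.77) = 1/0.5765 ≈ 1.735.
The transfer multiplier is c × k ≈ 0.954, so ΔY = k × (c·ΔTR) = (+$66.55 billion) / 0.5765 ≈ +$115.4 billion.

+$115.4 billion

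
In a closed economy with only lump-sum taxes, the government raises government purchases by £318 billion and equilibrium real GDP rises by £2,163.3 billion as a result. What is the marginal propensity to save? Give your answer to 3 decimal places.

0.147

Implied spending multiplier k = ΔY/ΔG = 2,163.3/318 ≈ 6.8028.
Since k = 1/(1 − MPC), MPC = 1 − 1/k = 1 − ΔG/ΔY = 1 − 318/2,163.3 ≈ 0.853.
MPS = 1 − MPC = 0.147.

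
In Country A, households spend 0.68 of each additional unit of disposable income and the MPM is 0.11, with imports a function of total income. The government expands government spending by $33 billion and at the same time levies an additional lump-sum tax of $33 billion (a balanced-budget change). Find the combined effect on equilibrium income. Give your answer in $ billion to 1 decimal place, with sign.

Expenditure multiplier = 1/(1 − c + m) = 1/(1 − 0.68 + 0.11) = 1/0.43 ≈ 2.326.
ΔG contributes k·ΔG = (+$33 billion) / 0.43 ≈ +$76.7 billion.
ΔT of +$33 billion changes first-round spending by −c·ΔT = −$22.44 billion, contributing k·(−c·ΔT) = (−$22.44 billion) / 0.43 ≈ −$52.2 billion.
Net ΔY = k(ΔG − c·ΔT) = (+$10.56 billion) / 0.43 ≈ +$24.6 billion.

+$24.6 billion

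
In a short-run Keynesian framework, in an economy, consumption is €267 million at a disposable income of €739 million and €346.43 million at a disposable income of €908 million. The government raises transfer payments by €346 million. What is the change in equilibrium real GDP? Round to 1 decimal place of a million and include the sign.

MPC = ΔC/ΔYd = (346.43 − 267)/(908 − 739) = 79.43/169 = 0.47.
The transfer change shifts disposable income by +€346 million, so first-round consumption changes by c·ΔTR = 0.47 × (+€346 million) = +€162.62 million.
Expenditure multiplier = 1/(1 − MPC) = 1/(1 − 0.47) = 1/0.53 ≈ 1.887.
The transfer multiplier is c × k ≈ 0.887, so ΔY = k × (c·ΔTR) = (+€162.62 million) / 0.53 ≈ +€306.8 million.

+€306.8 million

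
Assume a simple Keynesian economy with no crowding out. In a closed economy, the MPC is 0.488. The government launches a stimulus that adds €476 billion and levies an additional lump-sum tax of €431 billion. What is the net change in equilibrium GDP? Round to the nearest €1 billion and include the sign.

Expenditure multiplier = 1/(1 − MPC) = 1/(1 − 0.488) = 1/0.512 ≈ 1.953.
ΔG contributes k·ΔG = (+€476 billion) / 0.512 ≈ +€929.7 billion.
ΔT of +€431 billion changes first-round spending by −c·ΔT = −€210.328 billion, contributing k·(−c·ΔT) = (−€210.328 billion) / 0.512 ≈ −€410.8 billion.
Net ΔY = k(ΔG − c·ΔT) = (+€265.672 billion) / 0.512 ≈ +€519 billion.

+€519 billion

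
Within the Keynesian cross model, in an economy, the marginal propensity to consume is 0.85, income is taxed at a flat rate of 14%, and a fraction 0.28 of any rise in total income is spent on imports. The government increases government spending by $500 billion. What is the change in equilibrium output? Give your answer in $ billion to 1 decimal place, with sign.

+$910.7 billion

Spending multiplier = 1/(1 − c(1−t) + m) = 1/(1 − 0.85×0.86 + 0.28) = 1/0.549 ≈ 1.821.
ΔY = k × ΔG = (+$500 billion) / 0.549 ≈ +$910.7 billion.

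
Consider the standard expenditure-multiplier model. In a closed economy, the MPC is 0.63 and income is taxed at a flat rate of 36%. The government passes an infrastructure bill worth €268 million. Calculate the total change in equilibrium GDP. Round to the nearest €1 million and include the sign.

Spending multiplier = 1/(1 − c(1−t)) = 1/(1 − 0.63×0.64) = 1/0.5968 ≈ 1.676.
ΔY = k × ΔG = (+€268 million) / 0.5968 ≈ +€449 million.

+€449 million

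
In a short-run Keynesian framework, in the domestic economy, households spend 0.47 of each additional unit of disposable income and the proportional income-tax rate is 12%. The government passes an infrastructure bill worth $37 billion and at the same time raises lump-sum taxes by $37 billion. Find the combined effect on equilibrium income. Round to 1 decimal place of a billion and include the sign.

+$33.4 billion

Expenditure multiplier = 1/(1 − c(1−t)) = 1/(1 − 0.47×0.88) = 1/0.5864 ≈ 1.705.
ΔG contributes k·ΔG = (+$37 billion) / 0.5864 ≈ +$63.1 billion.
ΔT of +$37 billion changes first-round spending by −c·ΔT = −$17.39 billion, contributing k·(−c·ΔT) = (−$17.39 billion) / 0.5864 ≈ −$29.7 billion.
Net ΔY = k(ΔG − c·ΔT) = (+$19.61 billion) / 0.5864 ≈ +$33.4 billion.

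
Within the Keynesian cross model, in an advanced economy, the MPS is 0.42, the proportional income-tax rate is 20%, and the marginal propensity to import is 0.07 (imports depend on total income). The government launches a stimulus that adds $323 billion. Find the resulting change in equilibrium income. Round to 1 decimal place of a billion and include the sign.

MPC = 1 − MPS = 1 − 0.42 = 0.58.
Spending multiplier = 1/(1 − c(1−t) + m) = 1/(1 − 0.58×0.8 + 0.07) = 1/0.606 ≈ 1.65.
ΔY = k × ΔG = (+$323 billion) / 0.606 ≈ +$533 billion.

+$533.0 billion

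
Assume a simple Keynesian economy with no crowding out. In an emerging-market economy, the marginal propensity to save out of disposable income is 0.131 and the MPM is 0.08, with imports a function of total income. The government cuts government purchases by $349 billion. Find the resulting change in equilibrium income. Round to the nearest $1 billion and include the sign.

−$1,654 billion

MPC = 1 − MPS = 1 − 0.131 = 0.869.
Spending multiplier = 1/(1 − c + m) = 1/(1 − 0.869 + 0.08) = 1/0.211 ≈ 4.739.
ΔY = k × ΔG = (−$349 billion) / 0.211 ≈ −$1,654 billion.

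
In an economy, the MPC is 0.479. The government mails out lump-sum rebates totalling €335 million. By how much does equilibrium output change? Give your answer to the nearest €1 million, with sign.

A lump-sum tax change of −€335 million shifts disposable income by +€335 million; first-round consumption changes by −c × ΔT = −0.479 × (−€335 million) = +€160.465 million.
Expenditure multiplier = 1/(1 − MPC) = 1/(1 − 0.479) = 1/0.521 ≈ 1.919.
The tax multiplier is −c × k ≈ −0.919, so ΔY = k × (−c·ΔT) = (+€160.465 million) / 0.521 ≈ +€308 million.

+€308 million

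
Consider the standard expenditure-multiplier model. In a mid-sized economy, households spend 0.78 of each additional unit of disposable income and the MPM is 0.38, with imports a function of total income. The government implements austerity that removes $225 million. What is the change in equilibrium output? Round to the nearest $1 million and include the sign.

Expenditure multiplier = 1/(1 − c + m) = 1/(1 − 0.78 + 0.38) = 1/0.6 ≈ 1.667.
ΔY = k × ΔG = (−$225 million) / 0.6 = −$375 million.

−$375 million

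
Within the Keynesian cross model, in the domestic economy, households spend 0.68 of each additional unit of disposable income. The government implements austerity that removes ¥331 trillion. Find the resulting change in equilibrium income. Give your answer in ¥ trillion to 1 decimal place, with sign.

Spending multiplier = 1/(1 − MPC) = 1/(1 − 0.68) = 1/0.32 = 3.125.
ΔY = k × ΔG = (−¥331 trillion) / 0.32 ≈ −¥1,034.4 trillion.

−¥1,034.4 trillion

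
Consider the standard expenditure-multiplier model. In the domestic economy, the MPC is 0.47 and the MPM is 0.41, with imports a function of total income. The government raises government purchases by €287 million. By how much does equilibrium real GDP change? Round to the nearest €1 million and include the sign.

Spending multiplier = 1/(1 − c + m) = 1/(1 − 0.47 + 0.41) = 1/0.94 ≈ 1.064.
ΔY = k × ΔG = (+€287 million) / 0.94 ≈ +€305 million.

+€305 million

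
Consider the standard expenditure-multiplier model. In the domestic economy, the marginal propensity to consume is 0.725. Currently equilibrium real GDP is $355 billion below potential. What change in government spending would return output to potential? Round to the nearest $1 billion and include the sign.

Spending multiplier = 1/(1 − MPC) = 1/(1 − 0.725) = 1/0.275 ≈ 3.636.
Need ΔY = +$355 billion, so ΔG = ΔY/k = (+$355 billion) × 0.275 ≈ +$98 billion.
The government should increase government spending by $98 billion.

+$98 billion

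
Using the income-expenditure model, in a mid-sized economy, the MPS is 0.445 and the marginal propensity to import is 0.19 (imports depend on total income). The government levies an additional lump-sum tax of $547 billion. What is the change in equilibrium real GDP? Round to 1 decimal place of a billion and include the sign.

−$478.1 billion

MPC = 1 − MPS = 1 − 0.445 = 0.555.
A lump-sum tax change of +$547 billion shifts disposable income by −$547 billion; first-round consumption changes by −c × ΔT = −0.555 × (+$547 billion) = −$303.585 billion.
Expenditure multiplier = 1/(1 − c + m) = 1/(1 − 0.555 + 0.19) = 1/0.635 ≈ 1.575.
The tax multiplier is −c × k ≈ −0.874, so ΔY = k × (−c·ΔT) = (−$303.585 billion) / 0.635 ≈ −$478.1 billion.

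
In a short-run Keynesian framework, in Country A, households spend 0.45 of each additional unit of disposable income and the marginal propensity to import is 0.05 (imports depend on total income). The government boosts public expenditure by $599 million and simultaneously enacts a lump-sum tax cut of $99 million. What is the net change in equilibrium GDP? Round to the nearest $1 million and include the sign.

Expenditure multiplier = 1/(1 − c + m) = 1/(1 − 0.45 + 0.05) = 1/0.6 ≈ 1.667.
ΔG contributes k·ΔG = (+$599 million) / 0.6 ≈ +$998.3 million.
ΔT of −$99 million changes first-round spending by −c·ΔT = +$44.55 million, contributing k·(−c·ΔT) = (+$44.55 million) / 0.6 ≈ +$74.3 million.
Net ΔY = k(ΔG − c·ΔT) = (+$643.55 million) / 0.6 ≈ +$1,073 million.

+$1,073 million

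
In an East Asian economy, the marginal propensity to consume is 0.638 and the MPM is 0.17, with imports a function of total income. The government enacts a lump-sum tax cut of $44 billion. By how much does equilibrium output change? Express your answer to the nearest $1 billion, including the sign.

A lump-sum tax change of −$44 billion shifts disposable income by +$44 billion; first-round consumption changes by −c × ΔT = −0.638 × (−$44 billion) = +$28.072 billion.
Expenditure multiplier = 1/(1 − c + m) = 1/(1 − 0.638 + 0.17) = 1/0.532 ≈ 1.88.
The tax multiplier is −c × k ≈ −1.199, so ΔY = k × (−c·ΔT) = (+$28.072 billion) / 0.532 ≈ +$53 billion.

+$53 billion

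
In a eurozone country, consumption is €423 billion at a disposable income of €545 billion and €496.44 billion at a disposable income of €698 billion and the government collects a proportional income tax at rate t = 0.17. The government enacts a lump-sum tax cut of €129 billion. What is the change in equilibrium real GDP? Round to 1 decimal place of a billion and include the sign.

+€102.9 billion

MPC = ΔC/ΔYd = (496.44 − 423)/(698 − 545) = 73.44/153 = 0.48.
A lump-sum tax change of −€129 billion shifts disposable income by +€129 billion; first-round consumption changes by −c × ΔT = −0.48 × (−€129 billion) = +€61.92 billion.
Expenditure multiplier = 1/(1 − c(1−t)) = 1/(1 − 0.48×0.83) = 1/0.6016 ≈ 1.662.
The tax multiplier is −c × k ≈ −0.798, so ΔY = k × (−c·ΔT) = (+€61.92 billion) / 0.6016 ≈ +€102.9 billion.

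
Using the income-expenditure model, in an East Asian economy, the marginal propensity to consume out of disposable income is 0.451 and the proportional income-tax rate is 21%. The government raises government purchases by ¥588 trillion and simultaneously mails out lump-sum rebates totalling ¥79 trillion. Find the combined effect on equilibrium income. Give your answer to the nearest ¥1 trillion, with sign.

+¥969 trillion

Expenditure multiplier = 1/(1 − c(1−t)) = 1/(1 − 0.451×0.79) = 1/0.64371 ≈ 1.553.
ΔG contributes k·ΔG = (+¥588 trillion) / 0.64371 ≈ +¥913.5 trillion.
ΔT of −¥79 trillion changes first-round spending by −c·ΔT = +¥35.629 trillion, contributing k·(−c·ΔT) = (+¥35.629 trillion) / 0.64371 ≈ +¥55.3 trillion.
Net ΔY = k(ΔG − c·ΔT) = (+¥623.629 trillion) / 0.64371 ≈ +¥969 trillion.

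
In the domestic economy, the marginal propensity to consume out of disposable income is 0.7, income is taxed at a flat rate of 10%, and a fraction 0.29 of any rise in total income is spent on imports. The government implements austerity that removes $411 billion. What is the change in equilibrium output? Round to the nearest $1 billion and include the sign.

Spending multiplier = 1/(1 − c(1−t) + m) = 1/(1 − 0.7×0.9 + 0.29) = 1/0.66 ≈ 1.515.
ΔY = k × ΔG = (−$411 billion) / 0.66 ≈ −$623 billion.

−$623 billion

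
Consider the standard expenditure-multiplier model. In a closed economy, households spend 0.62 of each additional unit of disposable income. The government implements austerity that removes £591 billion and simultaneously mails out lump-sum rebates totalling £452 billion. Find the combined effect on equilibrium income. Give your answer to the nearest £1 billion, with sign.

Expenditure multiplier = 1/(1 − MPC) = 1/(1 − 0.62) = 1/0.38 ≈ 2.632.
ΔG contributes k·ΔG = (−£591 billion) / 0.38 ≈ −£1,555.3 billion.
ΔT of −£452 billion changes first-round spending by −c·ΔT = +£280.24 billion, contributing k·(−c·ΔT) = (+£280.24 billion) / 0.38 ≈ +£737.5 billion.
Net ΔY = k(ΔG − c·ΔT) = (−£310.76 billion) / 0.38 ≈ −£818 billion.

−£818 billion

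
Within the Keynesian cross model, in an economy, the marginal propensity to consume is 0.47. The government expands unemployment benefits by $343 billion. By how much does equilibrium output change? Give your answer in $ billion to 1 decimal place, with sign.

+$304.2 billion

The transfer change shifts disposable income by +$343 billion, so first-round consumption changes by c·ΔTR = 0.47 × (+$343 billion) = +$161.21 billion.
Expenditure multiplier = 1/(1 − MPC) = 1/(1 − 0.47) = 1/0.53 ≈ 1.887.
The transfer multiplier is c × k ≈ 0.887, so ΔY = k × (c·ΔTR) = (+$161.21 billion) / 0.53 ≈ +$304.2 billion.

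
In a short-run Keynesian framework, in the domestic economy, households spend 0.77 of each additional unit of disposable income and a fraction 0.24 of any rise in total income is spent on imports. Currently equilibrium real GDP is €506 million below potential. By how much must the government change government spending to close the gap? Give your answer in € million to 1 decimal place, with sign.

Spending multiplier = 1/(1 − c + m) = 1/(1 − 0.77 + 0.24) = 1/0.47 ≈ 2.128.
Need ΔY = +€506 million, so ΔG = ΔY/k = (+€506 million) × 0.47 ≈ +€237.8 million.
The government should increase government spending by €237.8 million.

+€237.8 million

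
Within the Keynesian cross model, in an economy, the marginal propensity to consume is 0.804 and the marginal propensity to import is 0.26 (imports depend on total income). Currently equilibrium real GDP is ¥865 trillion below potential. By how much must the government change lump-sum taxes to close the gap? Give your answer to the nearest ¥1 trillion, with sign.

−¥491 trillion

Spending multiplier = 1/(1 − c + m) = 1/(1 − 0.804 + 0.26) = 1/0.456 ≈ 2.193.
Tax multiplier = −c·k = −0.804/0.456 ≈ −1.763. Need ΔY = +¥865 trillion, so ΔT = ΔY/(−c·k) = −(+¥865 trillion) × 0.456 / 0.804 ≈ −¥491 trillion.
The government should cut lump-sum taxes by ¥491 trillion.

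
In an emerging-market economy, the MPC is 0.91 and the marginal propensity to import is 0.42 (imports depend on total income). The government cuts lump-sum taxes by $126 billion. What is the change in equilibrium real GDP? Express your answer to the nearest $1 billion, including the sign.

+$225 billion

A lump-sum tax change of −$126 billion shifts disposable income by +$126 billion; first-round consumption changes by −c × ΔT = −0.91 × (−$126 billion) = +$114.66 billion.
Expenditure multiplier = 1/(1 − c + m) = 1/(1 − 0.91 + 0.42) = 1/0.51 ≈ 1.961.
The tax multiplier is −c × k ≈ −1.784, so ΔY = k × (−c·ΔT) = (+$114.66 billion) / 0.51 ≈ +$225 billion.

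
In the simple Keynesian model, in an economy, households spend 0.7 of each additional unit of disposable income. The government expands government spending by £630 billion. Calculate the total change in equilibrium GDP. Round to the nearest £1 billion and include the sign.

Spending multiplier = 1/(1 − MPC) = 1/(1 − 0.7) = 1/0.3 ≈ 3.333.
ΔY = k × ΔG = (+£630 billion) / 0.3 = +£2,100 billion.

+£2,100 billion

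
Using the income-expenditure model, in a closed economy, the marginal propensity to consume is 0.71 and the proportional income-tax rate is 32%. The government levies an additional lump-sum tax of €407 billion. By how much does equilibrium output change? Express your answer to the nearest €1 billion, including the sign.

−€559 billion

A lump-sum tax change of +€407 billion shifts disposable income by −€407 billion; first-round consumption changes by −c × ΔT = −0.71 × (+€407 billion) = −€288.97 billion.
Expenditure multiplier = 1/(1 − c(1−t)) = 1/(1 − 0.71×0.68) = 1/0.5172 ≈ 1.933.
The tax multiplier is −c × k ≈ −1.373, so ΔY = k × (−c·ΔT) = (−€288.97 billion) / 0.5172 ≈ −€559 billion.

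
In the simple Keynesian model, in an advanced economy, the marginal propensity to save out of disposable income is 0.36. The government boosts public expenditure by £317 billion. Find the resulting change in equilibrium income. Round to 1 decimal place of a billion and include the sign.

+£880.6 billion

MPC = 1 − MPS = 1 − 0.36 = 0.64.
Government-spending multiplier = 1/(1 − MPC) = 1/(1 − 0.64) = 1/0.36 ≈ 2.778.
ΔY = k × ΔG = (+£317 billion) / 0.36 ≈ +£880.6 billion.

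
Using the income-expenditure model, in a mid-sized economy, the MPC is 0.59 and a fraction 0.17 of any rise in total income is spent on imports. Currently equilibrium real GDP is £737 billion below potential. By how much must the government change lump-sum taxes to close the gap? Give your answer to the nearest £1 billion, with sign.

−£725 billion

Spending multiplier = 1/(1 − c + m) = 1/(1 − 0.59 + 0.17) = 1/0.58 ≈ 1.724.
Tax multiplier = −c·k = −0.59/0.58 ≈ −1.017. Need ΔY = +£737 billion, so ΔT = ΔY/(−c·k) = −(+£737 billion) × 0.58 / 0.59 ≈ −£725 billion.
The government should cut lump-sum taxes by £725 billion.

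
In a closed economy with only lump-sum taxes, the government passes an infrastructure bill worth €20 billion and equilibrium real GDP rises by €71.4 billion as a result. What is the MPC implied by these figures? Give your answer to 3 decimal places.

0.720

Implied spending multiplier k = ΔY/ΔG = 71.4/20 = 3.57.
Since k = 1/(1 − MPC), MPC = 1 − 1/k = 1 − ΔG/ΔY = 1 − 20/71.4 ≈ 0.720.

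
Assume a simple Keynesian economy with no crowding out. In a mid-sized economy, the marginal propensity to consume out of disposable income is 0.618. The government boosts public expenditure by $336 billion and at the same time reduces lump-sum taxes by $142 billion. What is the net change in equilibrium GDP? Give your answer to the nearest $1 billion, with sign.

Expenditure multiplier = 1/(1 − MPC) = 1/(1 − 0.618) = 1/0.382 ≈ 2.618.
ΔG contributes k·ΔG = (+$336 billion) / 0.382 ≈ +$879.6 billion.
ΔT of −$142 billion changes first-round spending by −c·ΔT = +$87.756 billion, contributing k·(−c·ΔT) = (+$87.756 billion) / 0.382 ≈ +$229.7 billion.
Net ΔY = k(ΔG − c·ΔT) = (+$423.756 billion) / 0.382 ≈ +$1,109 billion.

+$1,109 billion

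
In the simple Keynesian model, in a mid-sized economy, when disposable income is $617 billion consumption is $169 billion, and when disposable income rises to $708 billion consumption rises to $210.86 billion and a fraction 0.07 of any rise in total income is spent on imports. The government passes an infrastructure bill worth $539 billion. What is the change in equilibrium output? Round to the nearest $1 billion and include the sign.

MPC = ΔC/ΔYd = (210.86 − 169)/(708 − 617) = 41.86/91 = 0.46.
Government-spending multiplier = 1/(1 − c + m) = 1/(1 − 0.46 + 0.07) = 1/0.61 ≈ 1.639.
ΔY = k × ΔG = (+$539 billion) / 0.61 ≈ +$884 billion.

+$884 billion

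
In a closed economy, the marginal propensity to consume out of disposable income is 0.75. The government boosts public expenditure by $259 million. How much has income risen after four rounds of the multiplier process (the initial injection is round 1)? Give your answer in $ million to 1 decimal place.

$708.2 million

Round 1 adds ΔG = $259 million; each later round is MPC = 0.75 times the previous.
After 4 rounds: 259 + 194.25 + 145.6875 + 109.265625 = ΔG·(1 − c^4)/(1 − c) = 259 × (1 − 0.31640625)/0.25 ≈ $708.2 million.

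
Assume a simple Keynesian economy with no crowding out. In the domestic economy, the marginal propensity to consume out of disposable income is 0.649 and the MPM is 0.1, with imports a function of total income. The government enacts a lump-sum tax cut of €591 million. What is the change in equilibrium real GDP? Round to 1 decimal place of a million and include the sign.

A lump-sum tax change of −€591 million shifts disposable income by +€591 million; first-round consumption changes by −c × ΔT = −0.649 × (−€591 million) = +€383.559 million.
Expenditure multiplier = 1/(1 − c + m) = 1/(1 − 0.649 + 0.1) = 1/0.451 ≈ 2.217.
The tax multiplier is −c × k ≈ −1.439, so ΔY = k × (−c·ΔT) = (+€383.559 million) / 0.451 ≈ +€850.5 million.

+€850.5 million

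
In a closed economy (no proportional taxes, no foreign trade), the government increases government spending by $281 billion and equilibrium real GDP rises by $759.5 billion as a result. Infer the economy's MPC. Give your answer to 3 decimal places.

Implied spending multiplier k = ΔY/ΔG = 759.5/281 ≈ 2.7028.
Since k = 1/(1 − MPC), MPC = 1 − 1/k = 1 − ΔG/ΔY = 1 − 281/759.5 ≈ 0.630.

0.630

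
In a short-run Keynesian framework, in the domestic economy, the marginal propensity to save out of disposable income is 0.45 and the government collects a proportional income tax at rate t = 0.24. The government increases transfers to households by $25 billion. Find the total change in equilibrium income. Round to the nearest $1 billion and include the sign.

+$24 billion

MPC = 1 − MPS = 1 − 0.45 = 0.55.
The transfer change shifts disposable income by +$25 billion, so first-round consumption changes by c·ΔTR = 0.55 × (+$25 billion) = +$13.75 billion.
Expenditure multiplier = 1/(1 − c(1−t)) = 1/(1 − 0.55×0.76) = 1/0.582 ≈ 1.718.
The transfer multiplier is c × k ≈ 0.945, so ΔY = k × (c·ΔTR) = (+$13.75 billion) / 0.582 ≈ +$24 billion.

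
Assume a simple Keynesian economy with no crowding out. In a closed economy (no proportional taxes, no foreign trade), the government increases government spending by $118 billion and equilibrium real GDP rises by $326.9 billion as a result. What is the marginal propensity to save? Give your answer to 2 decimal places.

0.36

Implied spending multiplier k = ΔY/ΔG = 326.9/118 ≈ 2.7703.
Since k = 1/(1 − MPC), MPC = 1 − 1/k = 1 − ΔG/ΔY = 1 − 118/326.9 ≈ 0.64.
MPS = 1 − MPC = 0.36.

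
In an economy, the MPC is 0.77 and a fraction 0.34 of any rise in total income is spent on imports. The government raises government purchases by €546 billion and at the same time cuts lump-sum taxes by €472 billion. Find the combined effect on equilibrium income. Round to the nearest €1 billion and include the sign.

Expenditure multiplier = 1/(1 − c + m) = 1/(1 − 0.77 + 0.34) = 1/0.57 ≈ 1.754.
ΔG contributes k·ΔG = (+€546 billion) / 0.57 ≈ +€957.9 billion.
ΔT of −€472 billion changes first-round spending by −c·ΔT = +€363.44 billion, contributing k·(−c·ΔT) = (+€363.44 billion) / 0.57 ≈ +€637.6 billion.
Net ΔY = k(ΔG − c·ΔT) = (+€909.44 billion) / 0.57 ≈ +€1,596 billion.

+€1,596 billion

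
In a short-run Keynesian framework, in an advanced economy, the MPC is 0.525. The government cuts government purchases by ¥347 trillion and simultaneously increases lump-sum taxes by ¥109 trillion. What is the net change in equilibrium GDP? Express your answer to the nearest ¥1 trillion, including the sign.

−¥851 trillion

Expenditure multiplier = 1/(1 − MPC) = 1/(1 − 0.525) = 1/0.475 ≈ 2.105.
ΔG contributes k·ΔG = (−¥347 trillion) / 0.475 ≈ −¥730.5 trillion.
ΔT of +¥109 trillion changes first-round spending by −c·ΔT = −¥57.225 trillion, contributing k·(−c·ΔT) = (−¥57.225 trillion) / 0.475 ≈ −¥120.5 trillion.
Net ΔY = k(ΔG − c·ΔT) = (−¥404.225 trillion) / 0.475 = −¥851 trillion.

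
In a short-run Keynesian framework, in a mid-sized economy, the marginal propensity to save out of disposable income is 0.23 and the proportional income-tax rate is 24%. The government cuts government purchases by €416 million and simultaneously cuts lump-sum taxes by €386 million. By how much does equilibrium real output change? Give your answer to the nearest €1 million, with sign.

−€286 million

MPC = 1 − MPS = 1 − 0.23 = 0.77.
Expenditure multiplier = 1/(1 − c(1−t)) = 1/(1 − 0.77×0.76) = 1/0.4148 ≈ 2.411.
ΔG contributes k·ΔG = (−€416 million) / 0.4148 ≈ −€1,002.9 million.
ΔT of −€386 million changes first-round spending by −c·ΔT = +€297.22 million, contributing k·(−c·ΔT) = (+€297.22 million) / 0.4148 ≈ +€716.5 million.
Net ΔY = k(ΔG − c·ΔT) = (−€118.78 million) / 0.4148 ≈ −€286 million.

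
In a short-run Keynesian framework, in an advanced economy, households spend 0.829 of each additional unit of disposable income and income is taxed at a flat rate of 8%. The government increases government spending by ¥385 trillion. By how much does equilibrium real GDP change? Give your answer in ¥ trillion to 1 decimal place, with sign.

Government-spending multiplier = 1/(1 − c(1−t)) = 1/(1 − 0.829×0.92) = 1/0.23732 ≈ 4.214.
ΔY = k × ΔG = (+¥385 trillion) / 0.23732 ≈ +¥1,622.3 trillion.

+¥1,622.3 trillion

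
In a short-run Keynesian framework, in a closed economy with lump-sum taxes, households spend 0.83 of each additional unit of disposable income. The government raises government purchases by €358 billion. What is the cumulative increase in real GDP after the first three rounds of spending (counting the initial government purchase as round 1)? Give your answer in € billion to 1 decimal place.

Round 1 adds ΔG = €358 billion; each later round is MPC = 0.83 times the previous.
After 3 rounds: 358 + 297.14 + 246.6262 = ΔG·(1 − c^3)/(1 − c) = 358 × (1 − 0.571787)/0.17 ≈ €901.8 billion.

€901.8 billion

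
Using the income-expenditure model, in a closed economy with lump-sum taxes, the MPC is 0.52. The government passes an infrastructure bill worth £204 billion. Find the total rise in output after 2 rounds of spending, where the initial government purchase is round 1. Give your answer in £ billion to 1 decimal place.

£310.1 billion

Round 1 adds ΔG = £204 billion; each later round is MPC = 0.52 times the previous.
After 2 rounds: 204 + 106.08 = ΔG·(1 − c^2)/(1 − c) = 204 × (1 − 0.2704)/0.48 ≈ £310.1 billion.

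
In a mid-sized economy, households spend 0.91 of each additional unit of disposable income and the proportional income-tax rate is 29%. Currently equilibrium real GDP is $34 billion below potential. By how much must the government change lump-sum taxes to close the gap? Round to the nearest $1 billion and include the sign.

Spending multiplier = 1/(1 − c(1−t)) = 1/(1 − 0.91×0.71) = 1/0.3539 ≈ 2.826.
Tax multiplier = −c·k = −0.91/0.3539 ≈ −2.571. Need ΔY = +$34 billion, so ΔT = ΔY/(−c·k) = −(+$34 billion) × 0.3539 / 0.91 ≈ −$13 billion.
The government should cut lump-sum taxes by $13 billion.

−$13 billion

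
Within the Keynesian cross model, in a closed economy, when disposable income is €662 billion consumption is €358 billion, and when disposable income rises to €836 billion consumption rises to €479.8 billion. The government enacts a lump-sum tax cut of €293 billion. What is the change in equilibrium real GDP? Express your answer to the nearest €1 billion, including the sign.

+€684 billion

MPC = ΔC/ΔYd = (479.8 − 358)/(836 − 662) = 121.8/174 = 0.7.
A lump-sum tax change of −€293 billion shifts disposable income by +€293 billion; first-round consumption changes by −c × ΔT = −0.7 × (−€293 billion) = +€205.1 billion.
Expenditure multiplier = 1/(1 − MPC) = 1/(1 − 0.7) = 1/0.3 ≈ 3.333.
The tax multiplier is −c × k ≈ −2.333, so ΔY = k × (−c·ΔT) = (+€205.1 billion) / 0.3 ≈ +€684 billion.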